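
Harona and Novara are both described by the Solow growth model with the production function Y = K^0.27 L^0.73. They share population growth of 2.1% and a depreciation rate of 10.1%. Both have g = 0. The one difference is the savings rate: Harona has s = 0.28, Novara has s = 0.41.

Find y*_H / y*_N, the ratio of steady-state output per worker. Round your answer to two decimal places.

ratio ≈ 0.87

Steady-state y* = [s/(n + δ)]^(α/(1−α)), so the ratio is [ (s_H/(n + δ)_H) / (s_N/(n + δ)_N) ]^0.3699.
s_H/(n + δ)_H = 0.28/0.122 = 2.2951; s_N/(n + δ)_N = 0.41/0.122 = 3.3607.
Ratio = (2.2951/3.3607)^0.3699 = 0.6829^0.3699 ≈ 0.8684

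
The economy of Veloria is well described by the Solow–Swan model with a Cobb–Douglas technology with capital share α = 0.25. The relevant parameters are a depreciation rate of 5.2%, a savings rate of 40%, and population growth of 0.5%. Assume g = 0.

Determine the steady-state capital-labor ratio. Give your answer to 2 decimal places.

k* = 13.44

At the steady state, Δk = 0, so s·k^α = (n + δ)·k.
Rearranging, k^(1−α) = s / (n + δ).
k^0.75 = 0.40 / (0.005 + 0.052) = 0.40 / 0.057 = 7.0175
k* = 7.0175^(1/0.75) ≈ 13.4352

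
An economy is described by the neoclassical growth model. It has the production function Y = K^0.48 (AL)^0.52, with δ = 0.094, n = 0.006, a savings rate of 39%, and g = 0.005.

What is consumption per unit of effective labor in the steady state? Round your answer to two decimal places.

At the steady state, Δk = 0, so s·k^α = (n + g + δ)·k.
Rearranging, k^(1−α) = s / (n + g + δ).
k^0.52 = 0.39 / (0.006 + 0.005 + 0.094) = 0.39 / 0.105 = 3.7143
k* = 3.7143^(1/0.52) ≈ 12.4715
y* = (k*)^α = 12.4715^0.48 ≈ 3.3577
c* = (1 − s)·y* = (1 − 0.39) × 3.3577 ≈ 2.0482

c* = 2.05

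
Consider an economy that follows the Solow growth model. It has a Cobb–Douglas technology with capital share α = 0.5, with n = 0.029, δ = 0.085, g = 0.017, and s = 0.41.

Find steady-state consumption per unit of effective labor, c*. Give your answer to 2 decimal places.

c* ≈ 1.85

Steady state requires s·f(k) = (n + g + δ)·k, i.e. s·k^α = (n + g + δ)·k.
Dividing both sides by k: k^(1−α) = s / (n + g + δ).
k^0.5 = 0.41 / (0.029 + 0.017 + 0.085) = 0.41 / 0.131 = 3.1298
k* = 3.1298^(1/0.5) ≈ 9.7956
y* = (k*)^α = 9.7956^0.5 ≈ 3.1298
c* = (1 − s)·y* = (1 − 0.41) × 3.1298 ≈ 1.8466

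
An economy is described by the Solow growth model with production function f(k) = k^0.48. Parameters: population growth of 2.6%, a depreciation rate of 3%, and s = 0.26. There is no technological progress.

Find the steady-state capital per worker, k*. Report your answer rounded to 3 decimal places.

k* ≈ 19.155

In steady state, investment equals break-even investment: s·k^α = (n + δ)·k.
Rearranging, k^(1−α) = s / (n + δ).
k^0.52 = 0.26 / (0.026 + 0.030) = 0.26 / 0.056 = 4.6429
k* = 4.6429^(1/0.52) ≈ 19.1552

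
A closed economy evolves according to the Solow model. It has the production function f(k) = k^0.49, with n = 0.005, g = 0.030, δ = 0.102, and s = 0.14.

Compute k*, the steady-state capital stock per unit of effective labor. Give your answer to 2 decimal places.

At the steady state, Δk = 0, so s·k^α = (n + g + δ)·k.
Rearranging, k^(1−α) = s / (n + g + δ).
k^0.51 = 0.14 / (0.005 + 0.030 + 0.102) = 0.14 / 0.137 = 1.0219
k* = 1.0219^(1/0.51) ≈ 1.0434

k* = 1.04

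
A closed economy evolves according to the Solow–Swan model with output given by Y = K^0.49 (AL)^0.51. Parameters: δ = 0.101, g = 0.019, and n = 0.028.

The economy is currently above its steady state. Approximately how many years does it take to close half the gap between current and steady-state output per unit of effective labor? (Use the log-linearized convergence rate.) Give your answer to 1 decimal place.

Near the steady state the convergence rate is λ = (1 − α)(n + g + δ).
λ = (1 − 0.49) × 0.148 = 0.51 × 0.148 = 0.07548
Half-life = ln 2 / λ = 0.6931 / 0.07548 ≈ 9.18 years

half-life ≈ 9.2 years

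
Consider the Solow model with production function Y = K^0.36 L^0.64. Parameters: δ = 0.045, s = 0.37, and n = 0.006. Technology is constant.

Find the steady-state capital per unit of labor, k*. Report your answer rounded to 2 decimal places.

k* = 22.12

Steady state requires s·f(k) = (n + δ)·k, i.e. s·k^α = (n + δ)·k.
Dividing both sides by k: k^(1−α) = s / (n + δ).
k^0.64 = 0.37 / (0.006 + 0.045) = 0.37 / 0.051 = 7.2549
k* = 7.2549^(1/0.64) ≈ 22.1175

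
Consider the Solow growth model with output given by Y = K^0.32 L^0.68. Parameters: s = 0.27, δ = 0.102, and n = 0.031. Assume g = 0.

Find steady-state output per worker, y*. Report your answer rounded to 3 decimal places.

y* ≈ 1.395

At the steady state, Δk = 0, so s·k^α = (n + δ)·k.
Dividing both sides by k: k^(1−α) = s / (n + δ).
k^0.68 = 0.27 / (0.031 + 0.102) = 0.27 / 0.133 = 2.0301
k* = 2.0301^(1/0.68) ≈ 2.8329
y* = (k*)^α = 2.8329^0.32 ≈ 1.3954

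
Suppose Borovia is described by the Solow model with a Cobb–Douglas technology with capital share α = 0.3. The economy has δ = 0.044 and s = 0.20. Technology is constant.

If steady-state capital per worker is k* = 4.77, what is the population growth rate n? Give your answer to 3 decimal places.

Steady state requires s·f(k) = (n + δ)·k, i.e. s·k^α = (n + δ)·k.
So s / (n + δ) = (k*)^(1−α) = 4.77^0.7 = 2.9851.
Therefore n + δ = s / 2.9851 = 0.20 / 2.9851 = 0.0670, so n = 0.0670 − 0.044 = 0.0230.

n ≈ 0.023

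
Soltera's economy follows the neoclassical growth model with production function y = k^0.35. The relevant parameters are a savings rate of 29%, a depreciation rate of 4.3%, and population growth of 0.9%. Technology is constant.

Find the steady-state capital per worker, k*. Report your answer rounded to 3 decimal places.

k* ≈ 14.070

In steady state, investment equals break-even investment: s·k^α = (n + δ)·k.
Dividing both sides by k: k^(1−α) = s / (n + δ).
k^0.65 = 0.29 / (0.009 + 0.043) = 0.29 / 0.052 = 5.5769
k* = 5.5769^(1/0.65) ≈ 14.0701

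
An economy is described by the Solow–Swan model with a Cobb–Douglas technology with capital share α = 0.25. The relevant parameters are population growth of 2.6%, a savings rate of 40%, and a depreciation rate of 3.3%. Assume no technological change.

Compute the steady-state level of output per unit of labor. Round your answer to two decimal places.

In steady state, investment equals break-even investment: s·k^α = (n + δ)·k.
Rearranging, k^(1−α) = s / (n + δ).
k^0.75 = 0.40 / (0.026 + 0.033) = 0.40 / 0.059 = 6.7797
k* = 6.7797^(1/0.75) ≈ 12.8316
y* = (k*)^α = 12.8316^0.25 ≈ 1.8926

y* = 1.89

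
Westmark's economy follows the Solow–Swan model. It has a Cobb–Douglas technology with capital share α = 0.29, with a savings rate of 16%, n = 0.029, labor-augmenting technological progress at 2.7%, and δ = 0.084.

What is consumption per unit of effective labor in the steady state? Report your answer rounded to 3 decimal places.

c* = 0.887

At the steady state, Δk = 0, so s·k^α = (n + g + δ)·k.
Rearranging, k^(1−α) = s / (n + g + δ).
k^0.71 = 0.16 / (0.029 + 0.027 + 0.084) = 0.16 / 0.140 = 1.1429
k* = 1.1429^(1/0.71) ≈ 1.2070
y* = (k*)^α = 1.2070^0.29 ≈ 1.0561
c* = (1 − s)·y* = (1 − 0.16) × 1.0561 ≈ 0.8871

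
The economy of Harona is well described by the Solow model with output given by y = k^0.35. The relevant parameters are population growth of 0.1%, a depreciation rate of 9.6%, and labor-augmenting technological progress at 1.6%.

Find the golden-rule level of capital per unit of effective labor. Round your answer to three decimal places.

k_gold ≈ 5.693

The golden rule sets f'(k) = n + g + δ, i.e. α·k^(α−1) = n + g + δ.
So k^(1−α) = α / (n + g + δ) = 0.35 / 0.113 = 3.0973.
k_gold = 3.0973^(1/0.65) ≈ 5.6932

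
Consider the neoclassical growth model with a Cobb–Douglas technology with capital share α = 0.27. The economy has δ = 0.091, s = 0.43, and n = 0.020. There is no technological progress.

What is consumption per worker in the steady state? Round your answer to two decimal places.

c* = 0.94

In steady state, investment equals break-even investment: s·k^α = (n + δ)·k.
Dividing both sides by k: k^(1−α) = s / (n + δ).
k^0.73 = 0.43 / (0.020 + 0.091) = 0.43 / 0.111 = 3.8739
k* = 3.8739^(1/0.73) ≈ 6.3927
y* = (k*)^α = 6.3927^0.27 ≈ 1.6502
c* = (1 − s)·y* = (1 − 0.43) × 1.6502 ≈ 0.9406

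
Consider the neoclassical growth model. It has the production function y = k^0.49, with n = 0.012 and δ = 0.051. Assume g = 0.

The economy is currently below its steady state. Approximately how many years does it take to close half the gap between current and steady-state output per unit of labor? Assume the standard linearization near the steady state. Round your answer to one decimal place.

t_½ ≈ 21.6 years

Near the steady state the convergence rate is λ = (1 − α)(n + δ).
λ = (1 − 0.49) × 0.063 = 0.51 × 0.063 = 0.03213
Half-life = ln 2 / λ = 0.6931 / 0.03213 ≈ 21.57 years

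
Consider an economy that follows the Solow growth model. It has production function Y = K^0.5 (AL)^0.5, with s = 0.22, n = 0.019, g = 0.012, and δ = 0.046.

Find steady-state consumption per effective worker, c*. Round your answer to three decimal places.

c* = 2.229

In steady state, investment equals break-even investment: s·k^α = (n + g + δ)·k.
Dividing both sides by k: k^(1−α) = s / (n + g + δ).
k^0.5 = 0.22 / (0.019 + 0.012 + 0.046) = 0.22 / 0.077 = 2.8571
k* = 2.8571^(1/0.5) ≈ 8.1630
y* = (k*)^α = 8.1630^0.5 ≈ 2.8571
c* = (1 − s)·y* = (1 − 0.22) × 2.8571 ≈ 2.2285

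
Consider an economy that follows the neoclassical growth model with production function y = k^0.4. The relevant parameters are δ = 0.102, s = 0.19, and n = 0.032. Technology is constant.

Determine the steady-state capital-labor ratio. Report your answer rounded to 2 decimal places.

At the steady state, Δk = 0, so s·k^α = (n + δ)·k.
Dividing both sides by k: k^(1−α) = s / (n + δ).
k^0.6 = 0.19 / (0.032 + 0.102) = 0.19 / 0.134 = 1.4179
k* = 1.4179^(1/0.6) ≈ 1.7895

k* = 1.79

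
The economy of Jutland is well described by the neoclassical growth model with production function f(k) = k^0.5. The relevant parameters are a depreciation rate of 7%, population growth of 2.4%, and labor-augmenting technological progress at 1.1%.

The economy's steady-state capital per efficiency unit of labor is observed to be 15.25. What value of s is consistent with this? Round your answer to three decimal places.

Steady state requires s·f(k) = (n + g + δ)·k, i.e. s·k^α = (n + g + δ)·k.
So s / (n + g + δ) = (k*)^(1−α) = 15.25^0.5 = 3.9051.
Therefore s = 3.9051 × (n + g + δ) = 3.9051 × 0.105 = 0.4100.

s ≈ 0.410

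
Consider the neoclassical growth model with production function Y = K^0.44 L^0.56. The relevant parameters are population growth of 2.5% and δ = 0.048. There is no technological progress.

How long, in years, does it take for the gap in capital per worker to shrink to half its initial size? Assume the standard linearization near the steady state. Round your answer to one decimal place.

about 17.0 years

Near the steady state the convergence rate is λ = (1 − α)(n + δ).
λ = (1 − 0.44) × 0.073 = 0.56 × 0.073 = 0.04088
Half-life = ln 2 / λ = 0.6931 / 0.04088 ≈ 16.95 years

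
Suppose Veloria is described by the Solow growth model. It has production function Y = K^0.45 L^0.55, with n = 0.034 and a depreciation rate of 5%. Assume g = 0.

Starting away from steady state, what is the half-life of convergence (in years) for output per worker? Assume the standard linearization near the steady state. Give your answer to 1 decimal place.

about 15.0 years

Near the steady state the convergence rate is λ = (1 − α)(n + δ).
λ = (1 − 0.45) × 0.084 = 0.55 × 0.084 = 0.0462
Half-life = ln 2 / λ = 0.6931 / 0.0462 ≈ 15.00 years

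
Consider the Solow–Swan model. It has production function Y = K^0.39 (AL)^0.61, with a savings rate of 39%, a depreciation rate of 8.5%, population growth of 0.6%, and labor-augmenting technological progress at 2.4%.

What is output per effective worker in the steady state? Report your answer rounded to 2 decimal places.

In steady state, investment equals break-even investment: s·k^α = (n + g + δ)·k.
Dividing both sides by k: k^(1−α) = s / (n + g + δ).
k^0.61 = 0.39 / (0.006 + 0.024 + 0.085) = 0.39 / 0.115 = 3.3913
k* = 3.3913^(1/0.61) ≈ 7.4038
y* = (k*)^α = 7.4038^0.39 ≈ 2.1832

y* ≈ 2.18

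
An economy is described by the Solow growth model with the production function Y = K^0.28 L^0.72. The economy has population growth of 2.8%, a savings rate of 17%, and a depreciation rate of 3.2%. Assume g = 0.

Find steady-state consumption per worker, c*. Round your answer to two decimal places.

Steady state requires s·f(k) = (n + δ)·k, i.e. s·k^α = (n + δ)·k.
Rearranging, k^(1−α) = s / (n + δ).
k^0.72 = 0.17 / (0.028 + 0.032) = 0.17 / 0.060 = 2.8333
k* = 2.8333^(1/0.72) ≈ 4.2480
y* = (k*)^α = 4.2480^0.28 ≈ 1.4993
c* = (1 − s)·y* = (1 − 0.17) × 1.4993 ≈ 1.2444

c* = 1.24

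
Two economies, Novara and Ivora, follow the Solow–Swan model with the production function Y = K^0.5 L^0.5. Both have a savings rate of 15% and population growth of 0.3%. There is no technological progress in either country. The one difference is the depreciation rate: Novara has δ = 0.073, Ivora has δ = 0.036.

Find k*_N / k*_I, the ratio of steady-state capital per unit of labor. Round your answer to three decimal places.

k*_N / k*_I ≈ 0.263

Steady-state k* = [s/(n + δ)]^(1/(1−α)), so the ratio is [ (s_N/(n + δ)_N) / (s_I/(n + δ)_I) ]^2.
s_N/(n + δ)_N = 0.15/0.076 = 1.9737; s_I/(n + δ)_I = 0.15/0.039 = 3.8462.
Ratio = (1.9737/3.8462)^2 = 0.5132^2 ≈ 0.2634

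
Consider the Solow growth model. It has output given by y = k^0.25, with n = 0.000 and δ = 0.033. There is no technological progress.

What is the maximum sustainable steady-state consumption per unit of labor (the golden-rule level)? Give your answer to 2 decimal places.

c_gold ≈ 1.47

At the golden rule, f'(k) = n + δ, so α·k^(α−1) = n + δ and k_gold = (α/(n + δ))^(1/(1−α)).
k_gold = (0.25/0.033)^(1/0.75) = 7.5758^1.3333 ≈ 14.8779
c_gold = f(k_gold) − (n + δ)·k_gold = 1.9640 − 0.033×14.8779 ≈ 1.4730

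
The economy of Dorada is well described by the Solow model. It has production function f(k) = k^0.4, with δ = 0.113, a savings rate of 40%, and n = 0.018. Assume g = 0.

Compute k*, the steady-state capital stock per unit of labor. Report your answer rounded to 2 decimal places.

In steady state, investment equals break-even investment: s·k^α = (n + δ)·k.
Rearranging, k^(1−α) = s / (n + δ).
k^0.6 = 0.40 / (0.018 + 0.113) = 0.40 / 0.131 = 3.0534
k* = 3.0534^(1/0.6) ≈ 6.4265

k* ≈ 6.43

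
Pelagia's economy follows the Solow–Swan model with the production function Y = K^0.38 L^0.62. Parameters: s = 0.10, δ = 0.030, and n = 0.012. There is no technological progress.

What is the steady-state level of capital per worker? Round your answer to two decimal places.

At the steady state, Δk = 0, so s·k^α = (n + δ)·k.
Dividing both sides by k: k^(1−α) = s / (n + δ).
k^0.62 = 0.10 / (0.012 + 0.030) = 0.10 / 0.042 = 2.3810
k* = 2.3810^(1/0.62) ≈ 4.0521

k* = 4.05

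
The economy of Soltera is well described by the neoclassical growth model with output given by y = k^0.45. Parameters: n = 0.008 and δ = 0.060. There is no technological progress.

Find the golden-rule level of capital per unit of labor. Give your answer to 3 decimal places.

k_gold ≈ 31.059

The golden rule sets f'(k) = n + δ, i.e. α·k^(α−1) = n + δ.
So k^(1−α) = α / (n + δ) = 0.45 / 0.068 = 6.6176.
k_gold = 6.6176^(1/0.55) ≈ 31.0587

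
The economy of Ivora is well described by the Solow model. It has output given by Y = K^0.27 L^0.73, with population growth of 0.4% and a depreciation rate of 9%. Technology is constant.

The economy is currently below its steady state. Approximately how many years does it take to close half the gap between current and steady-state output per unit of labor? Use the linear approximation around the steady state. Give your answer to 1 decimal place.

t_½ ≈ 10.1 years

Near the steady state the convergence rate is λ = (1 − α)(n + δ).
λ = (1 − 0.27) × 0.094 = 0.73 × 0.094 = 0.06862
Half-life = ln 2 / λ = 0.6931 / 0.06862 ≈ 10.10 years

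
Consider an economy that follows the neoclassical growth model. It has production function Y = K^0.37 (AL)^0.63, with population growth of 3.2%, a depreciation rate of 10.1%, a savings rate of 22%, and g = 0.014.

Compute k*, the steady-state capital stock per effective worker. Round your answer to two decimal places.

In steady state, investment equals break-even investment: s·k^α = (n + g + δ)·k.
Dividing both sides by k: k^(1−α) = s / (n + g + δ).
k^0.63 = 0.22 / (0.032 + 0.014 + 0.101) = 0.22 / 0.147 = 1.4966
k* = 1.4966^(1/0.63) ≈ 1.8965

k* = 1.90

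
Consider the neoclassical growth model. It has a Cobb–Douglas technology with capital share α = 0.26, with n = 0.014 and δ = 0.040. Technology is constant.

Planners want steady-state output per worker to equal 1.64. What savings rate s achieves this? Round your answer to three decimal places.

s ≈ 0.221

At the steady state, Δk = 0, so s·k^α = (n + δ)·k.
Since y* = [s/(n + δ)]^(α/(1−α)), we have s/(n + δ) = (y*)^((1−α)/α) = 1.64^2.8462 = 4.0878.
Therefore s = 4.0878 × (n + δ) = 4.0878 × 0.054 = 0.2207.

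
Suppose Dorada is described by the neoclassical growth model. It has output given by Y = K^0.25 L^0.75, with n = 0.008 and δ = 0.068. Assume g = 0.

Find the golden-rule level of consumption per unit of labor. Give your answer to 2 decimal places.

c_gold ≈ 1.12

At the golden rule, f'(k) = n + δ, so α·k^(α−1) = n + δ and k_gold = (α/(n + δ))^(1/(1−α)).
k_gold = (0.25/0.076)^(1/0.75) = 3.2895^1.3333 ≈ 4.8920
c_gold = f(k_gold) − (n + δ)·k_gold = 1.4872 − 0.076×4.8920 ≈ 1.1154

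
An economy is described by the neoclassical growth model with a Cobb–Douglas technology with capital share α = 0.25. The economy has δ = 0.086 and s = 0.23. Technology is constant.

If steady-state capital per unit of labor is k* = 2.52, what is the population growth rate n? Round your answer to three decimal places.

n ≈ 0.029

Steady state requires s·f(k) = (n + δ)·k, i.e. s·k^α = (n + δ)·k.
So s / (n + δ) = (k*)^(1−α) = 2.52^0.75 = 2.0001.
Therefore n + δ = s / 2.0001 = 0.23 / 2.0001 = 0.1150, so n = 0.1150 − 0.086 = 0.0290.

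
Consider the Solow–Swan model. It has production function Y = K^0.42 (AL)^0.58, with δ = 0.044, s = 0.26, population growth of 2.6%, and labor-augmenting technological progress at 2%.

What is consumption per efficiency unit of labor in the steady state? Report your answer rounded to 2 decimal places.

c* = 1.60

In steady state, investment equals break-even investment: s·k^α = (n + g + δ)·k.
Dividing both sides by k: k^(1−α) = s / (n + g + δ).
k^0.58 = 0.26 / (0.026 + 0.020 + 0.044) = 0.26 / 0.090 = 2.8889
k* = 2.8889^(1/0.58) ≈ 6.2283
y* = (k*)^α = 6.2283^0.42 ≈ 2.1559
c* = (1 − s)·y* = (1 − 0.26) × 2.1559 ≈ 1.5954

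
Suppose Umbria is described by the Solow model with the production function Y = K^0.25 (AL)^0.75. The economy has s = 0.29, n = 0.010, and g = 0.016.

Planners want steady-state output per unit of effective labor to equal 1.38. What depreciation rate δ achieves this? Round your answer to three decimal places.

δ ≈ 0.084

In steady state, investment equals break-even investment: s·k^α = (n + g + δ)·k.
Since y* = [s/(n + g + δ)]^(α/(1−α)), we have s/(n + g + δ) = (y*)^((1−α)/α) = 1.38^3 = 2.6281.
Therefore n + g + δ = s / 2.6281 = 0.29 / 2.6281 = 0.1103, so δ = 0.1103 − 0.026 = 0.0843.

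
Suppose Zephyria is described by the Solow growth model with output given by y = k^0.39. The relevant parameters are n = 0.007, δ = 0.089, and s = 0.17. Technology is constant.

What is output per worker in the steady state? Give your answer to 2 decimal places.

y* = 1.44

In steady state, investment equals break-even investment: s·k^α = (n + δ)·k.
Rearranging, k^(1−α) = s / (n + δ).
k^0.61 = 0.17 / (0.007 + 0.089) = 0.17 / 0.096 = 1.7708
k* = 1.7708^(1/0.61) ≈ 2.5517
y* = (k*)^α = 2.5517^0.39 ≈ 1.4410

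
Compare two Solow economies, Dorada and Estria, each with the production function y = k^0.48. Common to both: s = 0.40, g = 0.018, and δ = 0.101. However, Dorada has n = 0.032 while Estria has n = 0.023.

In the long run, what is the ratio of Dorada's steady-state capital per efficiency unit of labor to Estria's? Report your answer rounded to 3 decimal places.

k*_D / k*_E ≈ 0.889

Steady-state k* = [s/(n + g + δ)]^(1/(1−α)), so the ratio is [ (s_D/(n + g + δ)_D) / (s_E/(n + g + δ)_E) ]^1.9231.
s_D/(n + g + δ)_D = 0.40/0.151 = 2.6490; s_E/(n + g + δ)_E = 0.40/0.142 = 2.8169.
Ratio = (2.6490/2.8169)^1.9231 = 0.9404^1.9231 ≈ 0.8885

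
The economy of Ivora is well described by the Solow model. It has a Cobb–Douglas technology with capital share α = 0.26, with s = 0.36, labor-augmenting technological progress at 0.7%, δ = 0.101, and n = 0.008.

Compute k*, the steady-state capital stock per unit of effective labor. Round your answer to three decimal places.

Steady state requires s·f(k) = (n + g + δ)·k, i.e. s·k^α = (n + g + δ)·k.
Dividing both sides by k: k^(1−α) = s / (n + g + δ).
k^0.74 = 0.36 / (0.008 + 0.007 + 0.101) = 0.36 / 0.116 = 3.1034
k* = 3.1034^(1/0.74) ≈ 4.6200

k* ≈ 4.620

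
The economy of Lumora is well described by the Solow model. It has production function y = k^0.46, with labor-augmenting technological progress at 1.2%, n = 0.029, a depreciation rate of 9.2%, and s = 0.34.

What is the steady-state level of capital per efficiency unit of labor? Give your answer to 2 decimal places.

Steady state requires s·f(k) = (n + g + δ)·k, i.e. s·k^α = (n + g + δ)·k.
Rearranging, k^(1−α) = s / (n + g + δ).
k^0.54 = 0.34 / (0.029 + 0.012 + 0.092) = 0.34 / 0.133 = 2.5564
k* = 2.5564^(1/0.54) ≈ 5.6868

k* ≈ 5.69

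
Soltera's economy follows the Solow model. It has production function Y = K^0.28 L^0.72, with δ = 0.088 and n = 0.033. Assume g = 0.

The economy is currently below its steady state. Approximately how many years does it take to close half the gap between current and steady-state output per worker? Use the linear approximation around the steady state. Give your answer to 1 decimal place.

Near the steady state the convergence rate is λ = (1 − α)(n + δ).
λ = (1 − 0.28) × 0.121 = 0.72 × 0.121 = 0.08712
Half-life = ln 2 / λ = 0.6931 / 0.08712 ≈ 7.96 years

half-life ≈ 8.0 years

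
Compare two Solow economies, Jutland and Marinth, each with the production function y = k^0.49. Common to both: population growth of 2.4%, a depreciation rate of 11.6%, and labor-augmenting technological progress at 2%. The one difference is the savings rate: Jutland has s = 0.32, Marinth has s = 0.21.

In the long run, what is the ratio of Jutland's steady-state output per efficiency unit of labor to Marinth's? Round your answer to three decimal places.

y*_J / y*_M ≈ 1.499

Steady-state y* = [s/(n + g + δ)]^(α/(1−α)), so the ratio is [ (s_J/(n + g + δ)_J) / (s_M/(n + g + δ)_M) ]^0.9608.
s_J/(n + g + δ)_J = 0.32/0.160 = 2.0000; s_M/(n + g + δ)_M = 0.21/0.160 = 1.3125.
Ratio = (2.0000/1.3125)^0.9608 = 1.5238^0.9608 ≈ 1.4988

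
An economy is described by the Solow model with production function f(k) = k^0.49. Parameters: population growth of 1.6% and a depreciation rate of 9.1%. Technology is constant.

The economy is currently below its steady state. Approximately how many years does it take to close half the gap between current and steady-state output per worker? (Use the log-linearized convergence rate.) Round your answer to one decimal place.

half-life ≈ 12.7 years

Near the steady state the convergence rate is λ = (1 − α)(n + δ).
λ = (1 − 0.49) × 0.107 = 0.51 × 0.107 = 0.05457
Half-life = ln 2 / λ = 0.6931 / 0.05457 ≈ 12.70 years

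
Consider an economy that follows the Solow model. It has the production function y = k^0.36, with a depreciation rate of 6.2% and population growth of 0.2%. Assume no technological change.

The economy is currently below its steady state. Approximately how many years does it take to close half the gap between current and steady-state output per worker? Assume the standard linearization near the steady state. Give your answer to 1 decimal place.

half-life ≈ 16.9 years

Near the steady state the convergence rate is λ = (1 − α)(n + δ).
λ = (1 − 0.36) × 0.064 = 0.64 × 0.064 = 0.04096
Half-life = ln 2 / λ = 0.6931 / 0.04096 ≈ 16.92 years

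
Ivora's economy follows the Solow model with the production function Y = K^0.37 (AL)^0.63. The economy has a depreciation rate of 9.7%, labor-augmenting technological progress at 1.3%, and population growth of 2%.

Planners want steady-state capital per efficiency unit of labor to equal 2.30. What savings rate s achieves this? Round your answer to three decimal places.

s ≈ 0.220

Steady state requires s·f(k) = (n + g + δ)·k, i.e. s·k^α = (n + g + δ)·k.
So s / (n + g + δ) = (k*)^(1−α) = 2.30^0.63 = 1.6900.
Therefore s = 1.6900 × (n + g + δ) = 1.6900 × 0.130 = 0.2197.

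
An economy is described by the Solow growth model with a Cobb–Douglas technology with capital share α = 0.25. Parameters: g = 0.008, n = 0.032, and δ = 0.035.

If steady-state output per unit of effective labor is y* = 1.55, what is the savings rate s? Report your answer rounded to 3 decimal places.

At the steady state, Δk = 0, so s·k^α = (n + g + δ)·k.
Since y* = [s/(n + g + δ)]^(α/(1−α)), we have s/(n + g + δ) = (y*)^((1−α)/α) = 1.55^3 = 3.7239.
Therefore s = 3.7239 × (n + g + δ) = 3.7239 × 0.075 = 0.2793.

s ≈ 0.279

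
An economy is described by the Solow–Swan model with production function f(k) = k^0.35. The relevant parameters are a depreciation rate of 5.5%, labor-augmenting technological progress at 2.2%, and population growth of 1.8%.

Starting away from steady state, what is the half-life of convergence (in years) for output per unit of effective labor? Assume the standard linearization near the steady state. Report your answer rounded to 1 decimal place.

Near the steady state the convergence rate is λ = (1 − α)(n + g + δ).
λ = (1 − 0.35) × 0.095 = 0.65 × 0.095 = 0.06175
Half-life = ln 2 / λ = 0.6931 / 0.06175 ≈ 11.22 years

half-life ≈ 11.2 years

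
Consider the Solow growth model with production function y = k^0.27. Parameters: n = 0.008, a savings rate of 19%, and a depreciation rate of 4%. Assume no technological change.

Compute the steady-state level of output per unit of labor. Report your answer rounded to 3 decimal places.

Steady state requires s·f(k) = (n + δ)·k, i.e. s·k^α = (n + δ)·k.
Rearranging, k^(1−α) = s / (n + δ).
k^0.73 = 0.19 / (0.008 + 0.040) = 0.19 / 0.048 = 3.9583
k* = 3.9583^(1/0.73) ≈ 6.5842
y* = (k*)^α = 6.5842^0.27 ≈ 1.6634

y* = 1.663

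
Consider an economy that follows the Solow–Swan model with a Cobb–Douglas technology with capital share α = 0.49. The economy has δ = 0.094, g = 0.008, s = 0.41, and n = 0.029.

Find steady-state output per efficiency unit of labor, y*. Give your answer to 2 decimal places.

In steady state, investment equals break-even investment: s·k^α = (n + g + δ)·k.
Dividing both sides by k: k^(1−α) = s / (n + g + δ).
k^0.51 = 0.41 / (0.029 + 0.008 + 0.094) = 0.41 / 0.131 = 3.1298
k* = 3.1298^(1/0.51) ≈ 9.3670
y* = (k*)^α = 9.3670^0.49 ≈ 2.9928

y* = 2.99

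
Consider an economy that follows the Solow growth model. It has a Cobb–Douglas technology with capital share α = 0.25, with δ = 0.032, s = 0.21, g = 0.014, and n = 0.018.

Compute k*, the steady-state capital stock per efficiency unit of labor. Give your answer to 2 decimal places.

k* ≈ 4.88

In steady state, investment equals break-even investment: s·k^α = (n + g + δ)·k.
Rearranging, k^(1−α) = s / (n + g + δ).
k^0.75 = 0.21 / (0.018 + 0.014 + 0.032) = 0.21 / 0.064 = 3.2813
k* = 3.2813^(1/0.75) ≈ 4.8760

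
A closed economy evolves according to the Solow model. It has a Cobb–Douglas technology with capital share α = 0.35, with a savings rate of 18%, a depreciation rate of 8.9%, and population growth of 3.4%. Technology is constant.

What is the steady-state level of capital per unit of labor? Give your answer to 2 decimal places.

k* ≈ 1.80

Steady state requires s·f(k) = (n + δ)·k, i.e. s·k^α = (n + δ)·k.
Dividing both sides by k: k^(1−α) = s / (n + δ).
k^0.65 = 0.18 / (0.034 + 0.089) = 0.18 / 0.123 = 1.4634
k* = 1.4634^(1/0.65) ≈ 1.7964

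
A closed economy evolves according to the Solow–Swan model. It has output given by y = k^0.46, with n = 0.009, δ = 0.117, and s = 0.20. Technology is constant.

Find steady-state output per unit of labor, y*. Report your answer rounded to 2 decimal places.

y* ≈ 1.48

In steady state, investment equals break-even investment: s·k^α = (n + δ)·k.
Rearranging, k^(1−α) = s / (n + δ).
k^0.54 = 0.20 / (0.009 + 0.117) = 0.20 / 0.126 = 1.5873
k* = 1.5873^(1/0.54) ≈ 2.3528
y* = (k*)^α = 2.3528^0.46 ≈ 1.4823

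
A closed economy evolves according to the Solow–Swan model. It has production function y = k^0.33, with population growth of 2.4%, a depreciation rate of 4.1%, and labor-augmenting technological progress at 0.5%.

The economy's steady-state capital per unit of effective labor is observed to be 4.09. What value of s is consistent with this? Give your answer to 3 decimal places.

At the steady state, Δk = 0, so s·k^α = (n + g + δ)·k.
So s / (n + g + δ) = (k*)^(1−α) = 4.09^0.67 = 2.5695.
Therefore s = 2.5695 × (n + g + δ) = 2.5695 × 0.070 = 0.1799.

s ≈ 0.180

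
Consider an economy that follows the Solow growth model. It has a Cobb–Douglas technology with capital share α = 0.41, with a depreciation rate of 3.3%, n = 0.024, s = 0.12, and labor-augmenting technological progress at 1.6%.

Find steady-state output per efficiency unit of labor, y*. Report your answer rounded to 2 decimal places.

In steady state, investment equals break-even investment: s·k^α = (n + g + δ)·k.
Dividing both sides by k: k^(1−α) = s / (n + g + δ).
k^0.59 = 0.12 / (0.024 + 0.016 + 0.033) = 0.12 / 0.073 = 1.6438
k* = 1.6438^(1/0.59) ≈ 2.3219
y* = (k*)^α = 2.3219^0.41 ≈ 1.4125

y* ≈ 1.41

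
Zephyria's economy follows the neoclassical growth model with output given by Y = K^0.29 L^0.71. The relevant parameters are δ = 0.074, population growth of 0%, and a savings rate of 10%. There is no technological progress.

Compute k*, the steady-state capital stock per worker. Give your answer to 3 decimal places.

In steady state, investment equals break-even investment: s·k^α = (n + δ)·k.
Dividing both sides by k: k^(1−α) = s / (n + δ).
k^0.71 = 0.10 / (0.000 + 0.074) = 0.10 / 0.074 = 1.3514
k* = 1.3514^(1/0.71) ≈ 1.5283

k* = 1.528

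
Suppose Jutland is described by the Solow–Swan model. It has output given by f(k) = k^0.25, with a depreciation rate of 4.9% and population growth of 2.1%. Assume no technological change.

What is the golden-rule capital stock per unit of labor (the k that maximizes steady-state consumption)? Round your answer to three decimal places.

k_gold ≈ 5.459

The golden rule sets f'(k) = n + δ, i.e. α·k^(α−1) = n + δ.
So k^(1−α) = α / (n + δ) = 0.25 / 0.070 = 3.5714.
k_gold = 3.5714^(1/0.75) ≈ 5.4591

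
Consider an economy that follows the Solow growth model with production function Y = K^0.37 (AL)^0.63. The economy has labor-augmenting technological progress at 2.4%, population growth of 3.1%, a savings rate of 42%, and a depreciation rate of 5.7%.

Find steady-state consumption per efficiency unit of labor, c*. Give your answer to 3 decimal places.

c* = 1.261

At the steady state, Δk = 0, so s·k^α = (n + g + δ)·k.
Dividing both sides by k: k^(1−α) = s / (n + g + δ).
k^0.63 = 0.42 / (0.031 + 0.024 + 0.057) = 0.42 / 0.112 = 3.7500
k* = 3.7500^(1/0.63) ≈ 8.1501
y* = (k*)^α = 8.1501^0.37 ≈ 2.1734
c* = (1 − s)·y* = (1 − 0.42) × 2.1734 ≈ 1.2606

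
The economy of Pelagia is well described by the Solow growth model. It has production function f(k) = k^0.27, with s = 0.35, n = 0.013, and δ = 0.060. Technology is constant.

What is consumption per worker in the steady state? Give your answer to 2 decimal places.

In steady state, investment equals break-even investment: s·k^α = (n + δ)·k.
Rearranging, k^(1−α) = s / (n + δ).
k^0.73 = 0.35 / (0.013 + 0.060) = 0.35 / 0.073 = 4.7945
k* = 4.7945^(1/0.73) ≈ 8.5610
y* = (k*)^α = 8.5610^0.27 ≈ 1.7856
c* = (1 − s)·y* = (1 − 0.35) × 1.7856 ≈ 1.1606

c* ≈ 1.16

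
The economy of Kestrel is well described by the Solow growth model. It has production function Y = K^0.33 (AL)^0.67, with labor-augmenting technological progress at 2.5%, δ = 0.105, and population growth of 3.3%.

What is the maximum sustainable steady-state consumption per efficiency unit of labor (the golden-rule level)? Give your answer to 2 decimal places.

c_gold ≈ 0.95

At the golden rule, f'(k) = n + g + δ, so α·k^(α−1) = n + g + δ and k_gold = (α/(n + g + δ))^(1/(1−α)).
k_gold = (0.33/0.163)^(1/0.67) = 2.0245^1.4925 ≈ 2.8654
c_gold = f(k_gold) − (n + g + δ)·k_gold = 1.4154 − 0.163×2.8654 ≈ 0.9483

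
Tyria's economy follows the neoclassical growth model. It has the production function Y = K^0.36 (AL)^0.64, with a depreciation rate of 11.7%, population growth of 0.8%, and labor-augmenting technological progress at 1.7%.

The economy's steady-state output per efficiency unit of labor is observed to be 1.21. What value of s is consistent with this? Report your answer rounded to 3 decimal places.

s ≈ 0.199

At the steady state, Δk = 0, so s·k^α = (n + g + δ)·k.
Since y* = [s/(n + g + δ)]^(α/(1−α)), we have s/(n + g + δ) = (y*)^((1−α)/α) = 1.21^1.7778 = 1.4034.
Therefore s = 1.4034 × (n + g + δ) = 1.4034 × 0.142 = 0.1993.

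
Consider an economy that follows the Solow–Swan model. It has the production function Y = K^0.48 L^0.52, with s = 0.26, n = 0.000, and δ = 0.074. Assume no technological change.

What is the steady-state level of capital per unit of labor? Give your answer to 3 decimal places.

k* ≈ 11.207

Steady state requires s·f(k) = (n + δ)·k, i.e. s·k^α = (n + δ)·k.
Dividing both sides by k: k^(1−α) = s / (n + δ).
k^0.52 = 0.26 / (0.000 + 0.074) = 0.26 / 0.074 = 3.5135
k* = 3.5135^(1/0.52) ≈ 11.2073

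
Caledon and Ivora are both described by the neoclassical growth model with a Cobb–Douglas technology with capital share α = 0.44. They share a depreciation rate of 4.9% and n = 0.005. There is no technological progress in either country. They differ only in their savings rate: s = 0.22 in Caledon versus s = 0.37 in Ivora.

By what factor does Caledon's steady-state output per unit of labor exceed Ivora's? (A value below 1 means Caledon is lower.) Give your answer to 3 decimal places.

Steady-state y* = [s/(n + δ)]^(α/(1−α)), so the ratio is [ (s_C/(n + δ)_C) / (s_I/(n + δ)_I) ]^0.7857.
s_C/(n + δ)_C = 0.22/0.054 = 4.0741; s_I/(n + δ)_I = 0.37/0.054 = 6.8519.
Ratio = (4.0741/6.8519)^0.7857 = 0.5946^0.7857 ≈ 0.6647

y*_C / y*_I ≈ 0.665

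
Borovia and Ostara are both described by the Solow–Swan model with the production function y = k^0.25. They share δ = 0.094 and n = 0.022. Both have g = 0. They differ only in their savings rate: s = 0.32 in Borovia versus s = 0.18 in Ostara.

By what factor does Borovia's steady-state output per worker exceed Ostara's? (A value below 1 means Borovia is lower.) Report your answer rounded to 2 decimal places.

y*_B / y*_O ≈ 1.21

Steady-state y* = [s/(n + δ)]^(α/(1−α)), so the ratio is [ (s_B/(n + δ)_B) / (s_O/(n + δ)_O) ]^0.3333.
s_B/(n + δ)_B = 0.32/0.116 = 2.7586; s_O/(n + δ)_O = 0.18/0.116 = 1.5517.
Ratio = (2.7586/1.5517)^0.3333 = 1.7778^0.3333 ≈ 1.2114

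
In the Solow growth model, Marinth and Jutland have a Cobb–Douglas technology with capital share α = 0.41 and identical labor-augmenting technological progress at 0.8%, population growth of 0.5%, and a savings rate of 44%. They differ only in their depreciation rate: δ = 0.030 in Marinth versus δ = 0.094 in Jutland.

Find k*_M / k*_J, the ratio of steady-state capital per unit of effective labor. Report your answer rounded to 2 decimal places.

Steady-state k* = [s/(n + g + δ)]^(1/(1−α)), so the ratio is [ (s_M/(n + g + δ)_M) / (s_J/(n + g + δ)_J) ]^1.6949.
s_M/(n + g + δ)_M = 0.44/0.043 = 10.2326; s_J/(n + g + δ)_J = 0.44/0.107 = 4.1121.
Ratio = (10.2326/4.1121)^1.6949 = 2.4884^1.6949 ≈ 4.6886

k*_M / k*_J ≈ 4.69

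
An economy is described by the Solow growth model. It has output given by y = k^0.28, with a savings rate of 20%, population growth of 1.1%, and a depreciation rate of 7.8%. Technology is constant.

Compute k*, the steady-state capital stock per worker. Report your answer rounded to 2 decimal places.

k* ≈ 3.08

At the steady state, Δk = 0, so s·k^α = (n + δ)·k.
Rearranging, k^(1−α) = s / (n + δ).
k^0.72 = 0.20 / (0.011 + 0.078) = 0.20 / 0.089 = 2.2472
k* = 2.2472^(1/0.72) ≈ 3.0789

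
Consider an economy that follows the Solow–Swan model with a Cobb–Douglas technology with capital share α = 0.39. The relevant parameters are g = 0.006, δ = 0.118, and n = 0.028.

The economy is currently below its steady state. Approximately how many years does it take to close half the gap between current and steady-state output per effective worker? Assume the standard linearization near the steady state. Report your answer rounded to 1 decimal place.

Near the steady state the convergence rate is λ = (1 − α)(n + g + δ).
λ = (1 − 0.39) × 0.152 = 0.61 × 0.152 = 0.09272
Half-life = ln 2 / λ = 0.6931 / 0.09272 ≈ 7.48 years

t_½ ≈ 7.5 years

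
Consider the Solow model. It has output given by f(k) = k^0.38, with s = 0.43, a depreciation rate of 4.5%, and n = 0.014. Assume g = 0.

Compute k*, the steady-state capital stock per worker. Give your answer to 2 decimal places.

In steady state, investment equals break-even investment: s·k^α = (n + δ)·k.
Rearranging, k^(1−α) = s / (n + δ).
k^0.62 = 0.43 / (0.014 + 0.045) = 0.43 / 0.059 = 7.2881
k* = 7.2881^(1/0.62) ≈ 24.6214

k* ≈ 24.62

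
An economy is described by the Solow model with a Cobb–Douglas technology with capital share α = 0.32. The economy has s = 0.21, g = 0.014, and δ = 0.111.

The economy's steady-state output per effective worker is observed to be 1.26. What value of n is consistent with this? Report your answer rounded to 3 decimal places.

n ≈ 0.004

In steady state, investment equals break-even investment: s·k^α = (n + g + δ)·k.
Since y* = [s/(n + g + δ)]^(α/(1−α)), we have s/(n + g + δ) = (y*)^((1−α)/α) = 1.26^2.125 = 1.6341.
Therefore n + g + δ = s / 1.6341 = 0.21 / 1.6341 = 0.1285, so n = 0.1285 − 0.125 = 0.0035.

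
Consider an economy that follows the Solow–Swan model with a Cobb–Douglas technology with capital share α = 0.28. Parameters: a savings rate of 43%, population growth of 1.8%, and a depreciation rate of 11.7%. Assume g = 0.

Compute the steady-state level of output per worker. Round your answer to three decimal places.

At the steady state, Δk = 0, so s·k^α = (n + δ)·k.
Rearranging, k^(1−α) = s / (n + δ).
k^0.72 = 0.43 / (0.018 + 0.117) = 0.43 / 0.135 = 3.1852
k* = 3.1852^(1/0.72) ≈ 4.9981
y* = (k*)^α = 4.9981^0.28 ≈ 1.5692

y* ≈ 1.569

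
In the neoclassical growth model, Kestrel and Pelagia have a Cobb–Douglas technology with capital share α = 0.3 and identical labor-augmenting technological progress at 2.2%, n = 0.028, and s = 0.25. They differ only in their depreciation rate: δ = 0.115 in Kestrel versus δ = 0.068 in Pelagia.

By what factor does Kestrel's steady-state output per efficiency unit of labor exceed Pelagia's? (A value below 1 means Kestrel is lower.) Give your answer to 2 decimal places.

y*_K / y*_P ≈ 0.87

Steady-state y* = [s/(n + g + δ)]^(α/(1−α)), so the ratio is [ (s_K/(n + g + δ)_K) / (s_P/(n + g + δ)_P) ]^0.4286.
s_K/(n + g + δ)_K = 0.25/0.165 = 1.5152; s_P/(n + g + δ)_P = 0.25/0.118 = 2.1186.
Ratio = (1.5152/2.1186)^0.4286 = 0.7152^0.4286 ≈ 0.8662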